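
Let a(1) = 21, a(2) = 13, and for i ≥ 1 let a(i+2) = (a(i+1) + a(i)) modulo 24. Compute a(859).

Computing terms: a(1) = 21, a(2) = 13, a(3) = 10, a(4) = 23, a(5) = 9, a(6) = 8, a(7) = 17, a(8) = 1, a(9) = 18, a(10) = 19, a(11) = 13, a(12) = 8, a(13) = 21, a(14) = 5, a(15) = 2, a(16) = 7, a(17) = 9, a(18) = 16, a(19) = 1, a(20) = 17, a(21) = 18, a(22) = 11, a(23) = 5, a(24) = 16, a(25) = 21, a(26) = 13.
Since (a(25), a(26)) = (a(1), a(2)) = (21, 13) (two consecutive terms determine the rest), the sequence is periodic with period 24.
(859 - 1) mod 24 = 18, so a(859) = a(19) = 1.

1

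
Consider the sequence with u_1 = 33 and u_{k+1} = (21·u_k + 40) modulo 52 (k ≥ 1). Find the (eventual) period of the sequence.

4

We have u_1 = 33; u_2 = 5; u_3 = 41; u_4 = 17; u_5 = 33.
Since u_5 = u_1 = 33, the sequence is periodic with period 4.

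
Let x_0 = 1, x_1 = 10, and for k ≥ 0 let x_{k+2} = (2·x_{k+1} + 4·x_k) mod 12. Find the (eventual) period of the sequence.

8

Computing terms: x_0 = 1; x_1 = 10; x_2 = 0; x_3 = 4; x_4 = 8; x_5 = 8; x_6 = 0; x_7 = 8; x_8 = 4; x_9 = 4; x_{10} = 0; x_{11} = 4.
Since (x_{10}, x_{11}) = (x_2, x_3) = (0, 4) (two consecutive terms determine the rest), the sequence is eventually periodic: after a pre-period of length 2 it cycles with period 8.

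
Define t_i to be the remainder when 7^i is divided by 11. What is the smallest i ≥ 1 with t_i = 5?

Computing terms: t_0 = 1, t_1 = 7, t_2 = 5, t_3 = 2, t_4 = 3, t_5 = 10, t_6 = 4, t_7 = 6, t_8 = 9, t_9 = 8, t_{10} = 1.
The sequence repeats with period 10.
The value 5 first appears (with i ≥ 1) at t_2.

2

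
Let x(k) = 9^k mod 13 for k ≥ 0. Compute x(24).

1

Computing terms: x(0) = 1,  x(1) = 9,  x(2) = 3,  x(3) = 1.
Since x(3) = x(0) = 1, the sequence is periodic with period 3.
(24 - 0) mod 3 = 0, so x(24) = x(0) = 1.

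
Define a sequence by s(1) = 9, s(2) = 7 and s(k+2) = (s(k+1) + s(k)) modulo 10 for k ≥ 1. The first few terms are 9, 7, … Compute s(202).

We have s(1) = 9; s(2) = 7; s(3) = 6; s(4) = 3; s(5) = 9; s(6) = 2; s(7) = 1; s(8) = 3; s(9) = 4; s(10) = 7; s(11) = 1; s(12) = 8; s(13) = 9; s(14) = 7.
Since (s(13), s(14)) = (s(1), s(2)) = (9, 7) (two consecutive terms determine the rest), the sequence is periodic with period 12.
(202 - 1) mod 12 = 9, so s(202) = s(10) = 7.

7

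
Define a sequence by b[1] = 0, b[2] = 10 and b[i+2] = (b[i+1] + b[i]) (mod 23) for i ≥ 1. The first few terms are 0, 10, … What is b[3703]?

b[1] = 0, b[2] = 10, b[3] = 10, b[4] = 20, b[5] = 7, b[6] = 4, b[7] = 11, b[8] = 15, b[9] = 3, b[10] = 18, b[11] = 21, b[12] = 16, b[13] = 14, b[14] = 7, b[15] = 21, b[16] = 5, b[17] = 3, b[18] = 8, b[19] = 11, b[20] = 19, b[21] = 7, b[22] = 3, b[23] = 10, b[24] = 13, b[25] = 0, b[26] = 13, b[27] = 13, b[28] = 3, b[29] = 16, b[30] = 19, b[31] = 12, b[32] = 8, b[33] = 20, b[34] = 5, b[35] = 2, b[36] = 7, b[37] = 9, b[38] = 16, b[39] = 2, b[40] = 18, b[41] = 20, b[42] = 15, b[43] = 12, b[44] = 4, b[45] = 16, b[46] = 20, b[47] = 13, b[48] = 10, b[49] = 0, b[50] = 10.
Since (b[49], b[50]) = (b[1], b[2]) = (0, 10) (two consecutive terms determine the rest), the sequence is periodic with period 48.
(3703 - 1) mod 48 = 6, so b[3703] = b[7] = 11.

11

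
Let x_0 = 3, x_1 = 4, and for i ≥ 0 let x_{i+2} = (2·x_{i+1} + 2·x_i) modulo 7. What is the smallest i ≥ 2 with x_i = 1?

3

Computing terms: x_0 = 3,  x_1 = 4,  x_2 = 0,  x_3 = 1,  x_4 = 2,  x_5 = 6,  x_6 = 2,  x_7 = 2,  x_8 = 1,  x_9 = 6,  x_{10} = 0,  x_{11} = 5,  x_{12} = 3,  x_{13} = 2,  x_{14} = 3,  x_{15} = 3,  x_{16} = 5,  x_{17} = 2,  x_{18} = 0,  x_{19} = 4,  x_{20} = 1,  x_{21} = 3,  x_{22} = 1,  x_{23} = 1,  x_{24} = 4,  x_{25} = 3,  x_{26} = 0,  x_{27} = 6,  x_{28} = 5,  x_{29} = 1,  x_{30} = 5,  x_{31} = 5,  x_{32} = 6,  x_{33} = 1,  x_{34} = 0,  x_{35} = 2,  x_{36} = 4,  x_{37} = 5,  x_{38} = 4,  x_{39} = 4,  x_{40} = 2,  x_{41} = 5,  x_{42} = 0,  x_{43} = 3,  x_{44} = 6,  x_{45} = 4,  x_{46} = 6,  x_{47} = 6,  x_{48} = 3,  x_{49} = 4.
Since (x_{48}, x_{49}) = (x_0, x_1) = (3, 4) (two consecutive terms determine the rest), the sequence is periodic with period 48.
The value 1 first appears (with i ≥ 2) at x_3.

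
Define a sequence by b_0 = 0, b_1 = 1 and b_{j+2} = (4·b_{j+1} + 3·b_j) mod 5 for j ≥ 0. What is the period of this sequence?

Computing terms: b_0 = 0,  b_1 = 1,  b_2 = 4,  b_3 = 4,  b_4 = 3,  b_5 = 4,  b_6 = 0,  b_7 = 2,  b_8 = 3,  b_9 = 3,  b_{10} = 1,  b_{11} = 3,  b_{12} = 0,  b_{13} = 4,  b_{14} = 1,  b_{15} = 1,  b_{16} = 2,  b_{17} = 1,  b_{18} = 0,  b_{19} = 3,  b_{20} = 2,  b_{21} = 2,  b_{22} = 4,  b_{23} = 2,  b_{24} = 0,  b_{25} = 1.
The sequence repeats with period 24.

24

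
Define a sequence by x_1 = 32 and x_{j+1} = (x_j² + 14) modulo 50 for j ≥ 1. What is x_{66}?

18

Listing terms: x_1 = 32; x_2 = 38; x_3 = 8; x_4 = 28; x_5 = 48; x_6 = 18; x_7 = 38.
Since x_7 = x_2 = 38, the sequence is eventually periodic: after a pre-period of length 1 it cycles with period 5.
For j ≥ 2, x_j depends only on (j - 2) mod 5. (66 - 2) mod 5 = 4, so x_{66} = x_6 = 18.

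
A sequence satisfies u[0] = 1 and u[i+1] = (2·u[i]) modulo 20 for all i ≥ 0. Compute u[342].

Listing terms: u[0] = 1,  u[1] = 2,  u[2] = 4,  u[3] = 8,  u[4] = 16,  u[5] = 12,  u[6] = 4.
Since u[6] = u[2] = 4, the sequence is eventually periodic: after a pre-period of length 2 it cycles with period 4.
For i ≥ 2, u[i] depends only on (i - 2) mod 4. (342 - 2) mod 4 = 0, so u[342] = u[2] = 4.

4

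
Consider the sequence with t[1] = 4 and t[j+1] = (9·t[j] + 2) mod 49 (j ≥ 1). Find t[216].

29

t[1] = 4; t[2] = 38; t[3] = 1; t[4] = 11; t[5] = 3; t[6] = 29; t[7] = 18; t[8] = 17; t[9] = 8; t[10] = 25; t[11] = 31; t[12] = 36; t[13] = 32; t[14] = 45; t[15] = 15; t[16] = 39; t[17] = 10; t[18] = 43; t[19] = 46; t[20] = 24; t[21] = 22; t[22] = 4.
Since t[22] = t[1] = 4, the sequence is periodic with period 21.
So t[216] = t[1 + ((216-1) mod 21)] = t[6] = 29.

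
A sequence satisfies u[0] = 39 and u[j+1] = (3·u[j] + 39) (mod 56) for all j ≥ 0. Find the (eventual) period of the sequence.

u[0] = 39; u[1] = 44; u[2] = 3; u[3] = 48; u[4] = 15; u[5] = 28; u[6] = 11; u[7] = 16; u[8] = 31; u[9] = 20; u[10] = 43; u[11] = 0; u[12] = 39.
The sequence repeats with period 12.

12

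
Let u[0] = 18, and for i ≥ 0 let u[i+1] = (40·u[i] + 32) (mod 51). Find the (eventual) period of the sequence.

We have u[0] = 18; u[1] = 38; u[2] = 22; u[3] = 45; u[4] = 47; u[5] = 25; u[6] = 12; u[7] = 2; u[8] = 10; u[9] = 24; u[10] = 23; u[11] = 34; u[12] = 15; u[13] = 20; u[14] = 16; u[15] = 9; u[16] = 35; u[17] = 4; u[18] = 39; u[19] = 11; u[20] = 13; u[21] = 42; u[22] = 29; u[23] = 19; u[24] = 27; u[25] = 41; u[26] = 40; u[27] = 0; u[28] = 32; u[29] = 37; u[30] = 33; u[31] = 26; u[32] = 1; u[33] = 21; u[34] = 5; u[35] = 28; u[36] = 30; u[37] = 8; u[38] = 46; u[39] = 36; u[40] = 44; u[41] = 7; u[42] = 6; u[43] = 17; u[44] = 49; u[45] = 3; u[46] = 50; u[47] = 43; u[48] = 18.
The sequence repeats with period 48.

48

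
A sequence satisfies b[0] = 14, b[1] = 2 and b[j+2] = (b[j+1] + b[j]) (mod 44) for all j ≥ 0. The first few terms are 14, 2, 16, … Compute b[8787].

We have b[0] = 14,  b[1] = 2,  b[2] = 16,  b[3] = 18,  b[4] = 34,  b[5] = 8,  b[6] = 42,  b[7] = 6,  b[8] = 4,  b[9] = 10,  b[10] = 14,  b[11] = 24,  b[12] = 38,  b[13] = 18,  b[14] = 12,  b[15] = 30,  b[16] = 42,  b[17] = 28,  b[18] = 26,  b[19] = 10,  b[20] = 36,  b[21] = 2,  b[22] = 38,  b[23] = 40,  b[24] = 34,  b[25] = 30,  b[26] = 20,  b[27] = 6,  b[28] = 26,  b[29] = 32,  b[30] = 14,  b[31] = 2.
Since (b[30], b[31]) = (b[0], b[1]) = (14, 2) (two consecutive terms determine the rest), the sequence is periodic with period 30.
So b[8787] = b[0 + ((8787-0) mod 30)] = b[27] = 6.

6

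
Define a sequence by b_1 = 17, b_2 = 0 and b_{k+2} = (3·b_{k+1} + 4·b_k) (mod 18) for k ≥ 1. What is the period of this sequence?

Computing terms: b_1 = 17, b_2 = 0, b_3 = 14, b_4 = 6, b_5 = 2, b_6 = 12, b_7 = 8, b_8 = 0, b_9 = 14.
Since (b_8, b_9) = (b_2, b_3) = (0, 14) (two consecutive terms determine the rest), the sequence is eventually periodic: after a pre-period of length 1 it cycles with period 6.

6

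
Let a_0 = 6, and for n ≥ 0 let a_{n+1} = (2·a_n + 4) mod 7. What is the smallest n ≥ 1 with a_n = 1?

2

We have a_0 = 6; a_1 = 2; a_2 = 1; a_3 = 6.
The sequence repeats with period 3.
The value 1 first appears (with n ≥ 1) at a_2.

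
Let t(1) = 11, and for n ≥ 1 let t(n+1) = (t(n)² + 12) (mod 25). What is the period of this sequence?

8

Computing terms: t(1) = 11, t(2) = 8, t(3) = 1, t(4) = 13, t(5) = 6, t(6) = 23, t(7) = 16, t(8) = 18, t(9) = 11.
Since t(9) = t(1) = 11, the sequence is periodic with period 8.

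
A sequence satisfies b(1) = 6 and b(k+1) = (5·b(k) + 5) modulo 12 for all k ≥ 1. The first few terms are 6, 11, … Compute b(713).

6

b(1) = 6; b(2) = 11; b(3) = 0; b(4) = 5; b(5) = 6.
The sequence repeats with period 4.
So b(713) = b(1 + ((713-1) mod 4)) = b(1) = 6.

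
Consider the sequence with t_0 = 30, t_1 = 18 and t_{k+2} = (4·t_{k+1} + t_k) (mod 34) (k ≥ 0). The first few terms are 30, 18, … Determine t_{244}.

4

Computing terms: t_0 = 30; t_1 = 18; t_2 = 0; t_3 = 18; t_4 = 4; t_5 = 0; t_6 = 4; t_7 = 16; t_8 = 0; t_9 = 16; t_{10} = 30; t_{11} = 0; t_{12} = 30; t_{13} = 18.
Since (t_{12}, t_{13}) = (t_0, t_1) = (30, 18) (two consecutive terms determine the rest), the sequence is periodic with period 12.
(244 - 0) mod 12 = 4, so t_{244} = t_4 = 4.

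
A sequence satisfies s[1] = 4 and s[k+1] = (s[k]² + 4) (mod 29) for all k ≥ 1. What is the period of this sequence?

s[1] = 4, s[2] = 20, s[3] = 27, s[4] = 8, s[5] = 10, s[6] = 17, s[7] = 3, s[8] = 13, s[9] = 28, s[10] = 5, s[11] = 0, s[12] = 4.
The sequence repeats with period 11.

11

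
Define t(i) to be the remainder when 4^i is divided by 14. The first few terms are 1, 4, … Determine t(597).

8

We have t(0) = 1; t(1) = 4; t(2) = 2; t(3) = 8; t(4) = 4.
Since t(4) = t(1) = 4, the sequence is eventually periodic: after a pre-period of length 1 it cycles with period 3.
For i ≥ 1, t(i) depends only on (i - 1) mod 3. (597 - 1) mod 3 = 2, so t(597) = t(3) = 8.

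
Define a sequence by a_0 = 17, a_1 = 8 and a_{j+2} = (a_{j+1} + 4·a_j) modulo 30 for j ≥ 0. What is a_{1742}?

Listing terms: a_0 = 17,  a_1 = 8,  a_2 = 16,  a_3 = 18,  a_4 = 22,  a_5 = 4,  a_6 = 2,  a_7 = 18,  a_8 = 26,  a_9 = 8,  a_{10} = 22,  a_{11} = 24,  a_{12} = 22,  a_{13} = 28,  a_{14} = 26,  a_{15} = 18,  a_{16} = 2,  a_{17} = 14,  a_{18} = 22,  a_{19} = 18,  a_{20} = 16,  a_{21} = 28,  a_{22} = 2,  a_{23} = 24,  a_{24} = 2,  a_{25} = 8,  a_{26} = 16.
Since (a_{25}, a_{26}) = (a_1, a_2) = (8, 16) (two consecutive terms determine the rest), the sequence is eventually periodic: after a pre-period of length 1 it cycles with period 24.
For j ≥ 1, a_j depends only on (j - 1) mod 24. (1742 - 1) mod 24 = 13, so a_{1742} = a_{14} = 26.

26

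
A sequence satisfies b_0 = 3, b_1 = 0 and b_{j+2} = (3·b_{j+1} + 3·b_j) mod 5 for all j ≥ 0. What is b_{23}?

2

Listing terms: b_0 = 3; b_1 = 0; b_2 = 4; b_3 = 2; b_4 = 3; b_5 = 0.
Since (b_4, b_5) = (b_0, b_1) = (3, 0) (two consecutive terms determine the rest), the sequence is periodic with period 4.
(23 - 0) mod 4 = 3, so b_{23} = b_3 = 2.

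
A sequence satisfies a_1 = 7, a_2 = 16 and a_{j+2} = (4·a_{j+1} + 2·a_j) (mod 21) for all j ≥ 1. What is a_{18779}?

5

Computing terms: a_1 = 7, a_2 = 16, a_3 = 15, a_4 = 8, a_5 = 20, a_6 = 12, a_7 = 4, a_8 = 19, a_9 = 0, a_{10} = 17, a_{11} = 5, a_{12} = 12, a_{13} = 16, a_{14} = 4, a_{15} = 6, a_{16} = 11, a_{17} = 14, a_{18} = 15, a_{19} = 4, a_{20} = 4, a_{21} = 3, a_{22} = 20, a_{23} = 2, a_{24} = 6, a_{25} = 7, a_{26} = 19, a_{27} = 6, a_{28} = 20, a_{29} = 8, a_{30} = 9, a_{31} = 10, a_{32} = 16, a_{33} = 0, a_{34} = 11, a_{35} = 2, a_{36} = 9, a_{37} = 19, a_{38} = 10, a_{39} = 15, a_{40} = 17, a_{41} = 14, a_{42} = 6, a_{43} = 10, a_{44} = 10, a_{45} = 18, a_{46} = 8, a_{47} = 5, a_{48} = 15, a_{49} = 7, a_{50} = 16.
The sequence repeats with period 48.
So a_{18779} = a_{1 + ((18779-1) mod 48)} = a_{11} = 5.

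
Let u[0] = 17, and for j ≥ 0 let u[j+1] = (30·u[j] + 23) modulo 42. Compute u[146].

Computing terms: u[0] = 17,  u[1] = 29,  u[2] = 11,  u[3] = 17.
The sequence repeats with period 3.
So u[146] = u[0 + ((146-0) mod 3)] = u[2] = 11.

11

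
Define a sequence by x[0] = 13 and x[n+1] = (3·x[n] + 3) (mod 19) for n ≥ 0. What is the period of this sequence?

18

x[0] = 13,  x[1] = 4,  x[2] = 15,  x[3] = 10,  x[4] = 14,  x[5] = 7,  x[6] = 5,  x[7] = 18,  x[8] = 0,  x[9] = 3,  x[10] = 12,  x[11] = 1,  x[12] = 6,  x[13] = 2,  x[14] = 9,  x[15] = 11,  x[16] = 17,  x[17] = 16,  x[18] = 13.
Since x[18] = x[0] = 13, the sequence is periodic with period 18.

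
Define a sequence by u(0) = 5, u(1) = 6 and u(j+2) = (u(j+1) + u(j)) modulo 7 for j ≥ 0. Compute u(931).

Listing terms: u(0) = 5, u(1) = 6, u(2) = 4, u(3) = 3, u(4) = 0, u(5) = 3, u(6) = 3, u(7) = 6, u(8) = 2, u(9) = 1, u(10) = 3, u(11) = 4, u(12) = 0, u(13) = 4, u(14) = 4, u(15) = 1, u(16) = 5, u(17) = 6.
Since (u(16), u(17)) = (u(0), u(1)) = (5, 6) (two consecutive terms determine the rest), the sequence is periodic with period 16.
So u(931) = u(0 + ((931-0) mod 16)) = u(3) = 3.

3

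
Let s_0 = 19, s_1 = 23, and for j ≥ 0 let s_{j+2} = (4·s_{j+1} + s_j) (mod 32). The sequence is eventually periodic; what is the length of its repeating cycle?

Listing terms: s_0 = 19, s_1 = 23, s_2 = 15, s_3 = 19, s_4 = 27, s_5 = 31, s_6 = 23, s_7 = 27, s_8 = 3, s_9 = 7, s_{10} = 31, s_{11} = 3, s_{12} = 11, s_{13} = 15, s_{14} = 7, s_{15} = 11, s_{16} = 19, s_{17} = 23.
Since (s_{16}, s_{17}) = (s_0, s_1) = (19, 23) (two consecutive terms determine the rest), the sequence is periodic with period 16.

16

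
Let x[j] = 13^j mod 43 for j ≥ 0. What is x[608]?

10

x[0] = 1, x[1] = 13, x[2] = 40, x[3] = 4, x[4] = 9, x[5] = 31, x[6] = 16, x[7] = 36, x[8] = 38, x[9] = 21, x[10] = 15, x[11] = 23, x[12] = 41, x[13] = 17, x[14] = 6, x[15] = 35, x[16] = 25, x[17] = 24, x[18] = 11, x[19] = 14, x[20] = 10, x[21] = 1.
The sequence repeats with period 21.
(608 - 0) mod 21 = 20, so x[608] = x[20] = 10.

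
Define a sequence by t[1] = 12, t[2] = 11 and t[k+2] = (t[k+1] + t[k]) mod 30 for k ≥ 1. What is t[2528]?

Computing terms: t[1] = 12,  t[2] = 11,  t[3] = 23,  t[4] = 4,  t[5] = 27,  t[6] = 1,  t[7] = 28,  t[8] = 29,  t[9] = 27,  t[10] = 26,  t[11] = 23,  t[12] = 19,  t[13] = 12,  t[14] = 1,  t[15] = 13,  t[16] = 14,  t[17] = 27,  t[18] = 11,  t[19] = 8,  t[20] = 19,  t[21] = 27,  t[22] = 16,  t[23] = 13,  t[24] = 29,  t[25] = 12,  t[26] = 11.
Since (t[25], t[26]) = (t[1], t[2]) = (12, 11) (two consecutive terms determine the rest), the sequence is periodic with period 24.
So t[2528] = t[1 + ((2528-1) mod 24)] = t[8] = 29.

29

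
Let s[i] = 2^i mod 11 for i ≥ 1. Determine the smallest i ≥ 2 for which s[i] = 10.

5

Listing terms: s[1] = 2,  s[2] = 4,  s[3] = 8,  s[4] = 5,  s[5] = 10,  s[6] = 9,  s[7] = 7,  s[8] = 3,  s[9] = 6,  s[10] = 1,  s[11] = 2.
Since s[11] = s[1] = 2, the sequence is periodic with period 10.
The value 10 first appears (with i ≥ 2) at s[5].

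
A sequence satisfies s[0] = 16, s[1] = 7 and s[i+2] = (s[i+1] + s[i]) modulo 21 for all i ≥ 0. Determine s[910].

4

Listing terms: s[0] = 16, s[1] = 7, s[2] = 2, s[3] = 9, s[4] = 11, s[5] = 20, s[6] = 10, s[7] = 9, s[8] = 19, s[9] = 7, s[10] = 5, s[11] = 12, s[12] = 17, s[13] = 8, s[14] = 4, s[15] = 12, s[16] = 16, s[17] = 7.
Since (s[16], s[17]) = (s[0], s[1]) = (16, 7) (two consecutive terms determine the rest), the sequence is periodic with period 16.
(910 - 0) mod 16 = 14, so s[910] = s[14] = 4.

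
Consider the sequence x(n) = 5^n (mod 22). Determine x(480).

1

We have x(1) = 5; x(2) = 3; x(3) = 15; x(4) = 9; x(5) = 1; x(6) = 5.
Since x(6) = x(1) = 5, the sequence is periodic with period 5.
(480 - 1) mod 5 = 4, so x(480) = x(5) = 1.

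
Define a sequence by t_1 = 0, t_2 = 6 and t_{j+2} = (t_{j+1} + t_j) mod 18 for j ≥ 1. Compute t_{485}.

We have t_1 = 0,  t_2 = 6,  t_3 = 6,  t_4 = 12,  t_5 = 0,  t_6 = 12,  t_7 = 12,  t_8 = 6,  t_9 = 0,  t_{10} = 6.
Since (t_9, t_{10}) = (t_1, t_2) = (0, 6) (two consecutive terms determine the rest), the sequence is periodic with period 8.
So t_{485} = t_{1 + ((485-1) mod 8)} = t_5 = 0.

0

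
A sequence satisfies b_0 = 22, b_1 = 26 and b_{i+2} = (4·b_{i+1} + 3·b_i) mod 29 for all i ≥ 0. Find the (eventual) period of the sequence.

Computing terms: b_0 = 22, b_1 = 26, b_2 = 25, b_3 = 4, b_4 = 4, b_5 = 28, b_6 = 8, b_7 = 0, b_8 = 24, b_9 = 9, b_{10} = 21, b_{11} = 24, b_{12} = 14, b_{13} = 12, b_{14} = 3, b_{15} = 19, b_{16} = 27, b_{17} = 20, b_{18} = 16, b_{19} = 8, b_{20} = 22, b_{21} = 25, b_{22} = 21, b_{23} = 14, b_{24} = 3, b_{25} = 25, b_{26} = 22, b_{27} = 18, b_{28} = 22, b_{29} = 26.
The sequence repeats with period 28.

28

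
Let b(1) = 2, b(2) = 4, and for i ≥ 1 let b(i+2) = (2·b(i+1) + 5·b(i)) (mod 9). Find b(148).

Computing terms: b(1) = 2; b(2) = 4; b(3) = 0; b(4) = 2; b(5) = 4.
Since (b(4), b(5)) = (b(1), b(2)) = (2, 4) (two consecutive terms determine the rest), the sequence is periodic with period 3.
(148 - 1) mod 3 = 0, so b(148) = b(1) = 2.

2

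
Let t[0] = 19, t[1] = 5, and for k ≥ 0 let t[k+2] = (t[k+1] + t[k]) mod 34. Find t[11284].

Computing terms: t[0] = 19,  t[1] = 5,  t[2] = 24,  t[3] = 29,  t[4] = 19,  t[5] = 14,  t[6] = 33,  t[7] = 13,  t[8] = 12,  t[9] = 25,  t[10] = 3,  t[11] = 28,  t[12] = 31,  t[13] = 25,  t[14] = 22,  t[15] = 13,  t[16] = 1,  t[17] = 14,  t[18] = 15,  t[19] = 29,  t[20] = 10,  t[21] = 5,  t[22] = 15,  t[23] = 20,  t[24] = 1,  t[25] = 21,  t[26] = 22,  t[27] = 9,  t[28] = 31,  t[29] = 6,  t[30] = 3,  t[31] = 9,  t[32] = 12,  t[33] = 21,  t[34] = 33,  t[35] = 20,  t[36] = 19,  t[37] = 5.
The sequence repeats with period 36.
So t[11284] = t[0 + ((11284-0) mod 36)] = t[16] = 1.

1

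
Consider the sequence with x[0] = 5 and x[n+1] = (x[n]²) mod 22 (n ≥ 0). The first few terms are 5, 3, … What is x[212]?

x[0] = 5; x[1] = 3; x[2] = 9; x[3] = 15; x[4] = 5.
The sequence repeats with period 4.
(212 - 0) mod 4 = 0, so x[212] = x[0] = 5.

5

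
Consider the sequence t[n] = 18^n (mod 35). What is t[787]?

32

We have t[1] = 18,  t[2] = 9,  t[3] = 22,  t[4] = 11,  t[5] = 23,  t[6] = 29,  t[7] = 32,  t[8] = 16,  t[9] = 8,  t[10] = 4,  t[11] = 2,  t[12] = 1,  t[13] = 18.
Since t[13] = t[1] = 18, the sequence is periodic with period 12.
(787 - 1) mod 12 = 6, so t[787] = t[7] = 32.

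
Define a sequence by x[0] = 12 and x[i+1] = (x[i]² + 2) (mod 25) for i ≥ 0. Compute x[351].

6

x[0] = 12, x[1] = 21, x[2] = 18, x[3] = 1, x[4] = 3, x[5] = 11, x[6] = 23, x[7] = 6, x[8] = 13, x[9] = 21.
Since x[9] = x[1] = 21, the sequence is eventually periodic: after a pre-period of length 1 it cycles with period 8.
For i ≥ 1, x[i] depends only on (i - 1) mod 8. (351 - 1) mod 8 = 6, so x[351] = x[7] = 6.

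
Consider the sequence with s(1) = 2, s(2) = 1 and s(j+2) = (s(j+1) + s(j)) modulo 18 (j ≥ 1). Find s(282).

s(1) = 2, s(2) = 1, s(3) = 3, s(4) = 4, s(5) = 7, s(6) = 11, s(7) = 0, s(8) = 11, s(9) = 11, s(10) = 4, s(11) = 15, s(12) = 1, s(13) = 16, s(14) = 17, s(15) = 15, s(16) = 14, s(17) = 11, s(18) = 7, s(19) = 0, s(20) = 7, s(21) = 7, s(22) = 14, s(23) = 3, s(24) = 17, s(25) = 2, s(26) = 1.
Since (s(25), s(26)) = (s(1), s(2)) = (2, 1) (two consecutive terms determine the rest), the sequence is periodic with period 24.
So s(282) = s(1 + ((282-1) mod 24)) = s(18) = 7.

7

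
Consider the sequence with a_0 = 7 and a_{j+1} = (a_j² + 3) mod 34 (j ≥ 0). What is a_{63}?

Computing terms: a_0 = 7, a_1 = 18, a_2 = 21, a_3 = 2, a_4 = 7.
Since a_4 = a_0 = 7, the sequence is periodic with period 4.
So a_{63} = a_{0 + ((63-0) mod 4)} = a_3 = 2.

2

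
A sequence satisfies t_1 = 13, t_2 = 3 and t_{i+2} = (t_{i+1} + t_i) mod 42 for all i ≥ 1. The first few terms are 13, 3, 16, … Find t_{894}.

t_1 = 13,  t_2 = 3,  t_3 = 16,  t_4 = 19,  t_5 = 35,  t_6 = 12,  t_7 = 5,  t_8 = 17,  t_9 = 22,  t_{10} = 39,  t_{11} = 19,  t_{12} = 16,  t_{13} = 35,  t_{14} = 9,  t_{15} = 2,  t_{16} = 11,  t_{17} = 13,  t_{18} = 24,  t_{19} = 37,  t_{20} = 19,  t_{21} = 14,  t_{22} = 33,  t_{23} = 5,  t_{24} = 38,  t_{25} = 1,  t_{26} = 39,  t_{27} = 40,  t_{28} = 37,  t_{29} = 35,  t_{30} = 30,  t_{31} = 23,  t_{32} = 11,  t_{33} = 34,  t_{34} = 3,  t_{35} = 37,  t_{36} = 40,  t_{37} = 35,  t_{38} = 33,  t_{39} = 26,  t_{40} = 17,  t_{41} = 1,  t_{42} = 18,  t_{43} = 19,  t_{44} = 37,  t_{45} = 14,  t_{46} = 9,  t_{47} = 23,  t_{48} = 32,  t_{49} = 13,  t_{50} = 3.
The sequence repeats with period 48.
So t_{894} = t_{1 + ((894-1) mod 48)} = t_{30} = 30.

30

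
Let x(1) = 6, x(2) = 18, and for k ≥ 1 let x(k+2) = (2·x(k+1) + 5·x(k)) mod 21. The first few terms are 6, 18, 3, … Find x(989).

x(1) = 6, x(2) = 18, x(3) = 3, x(4) = 12, x(5) = 18, x(6) = 12, x(7) = 9, x(8) = 15, x(9) = 12, x(10) = 15, x(11) = 6, x(12) = 3, x(13) = 15, x(14) = 3, x(15) = 18, x(16) = 9, x(17) = 3, x(18) = 9, x(19) = 12, x(20) = 6, x(21) = 9, x(22) = 6, x(23) = 15, x(24) = 18, x(25) = 6, x(26) = 18.
The sequence repeats with period 24.
(989 - 1) mod 24 = 4, so x(989) = x(5) = 18.

18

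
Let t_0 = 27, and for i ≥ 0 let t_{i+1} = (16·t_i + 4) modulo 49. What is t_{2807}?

43

t_0 = 27; t_1 = 44; t_2 = 22; t_3 = 13; t_4 = 16; t_5 = 15; t_6 = 48; t_7 = 37; t_8 = 8; t_9 = 34; t_{10} = 9; t_{11} = 1; t_{12} = 20; t_{13} = 30; t_{14} = 43; t_{15} = 6; t_{16} = 2; t_{17} = 36; t_{18} = 41; t_{19} = 23; t_{20} = 29; t_{21} = 27.
The sequence repeats with period 21.
So t_{2807} = t_{0 + ((2807-0) mod 21)} = t_{14} = 43.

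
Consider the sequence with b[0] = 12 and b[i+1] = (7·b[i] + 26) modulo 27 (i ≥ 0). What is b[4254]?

24

Computing terms: b[0] = 12; b[1] = 2; b[2] = 13; b[3] = 9; b[4] = 8; b[5] = 1; b[6] = 6; b[7] = 14; b[8] = 16; b[9] = 3; b[10] = 20; b[11] = 4; b[12] = 0; b[13] = 26; b[14] = 19; b[15] = 24; b[16] = 5; b[17] = 7; b[18] = 21; b[19] = 11; b[20] = 22; b[21] = 18; b[22] = 17; b[23] = 10; b[24] = 15; b[25] = 23; b[26] = 25; b[27] = 12.
Since b[27] = b[0] = 12, the sequence is periodic with period 27.
(4254 - 0) mod 27 = 15, so b[4254] = b[15] = 24.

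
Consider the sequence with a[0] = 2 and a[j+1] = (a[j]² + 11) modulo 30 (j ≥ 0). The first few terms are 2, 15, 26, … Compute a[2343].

Listing terms: a[0] = 2, a[1] = 15, a[2] = 26, a[3] = 27, a[4] = 20, a[5] = 21, a[6] = 2.
The sequence repeats with period 6.
So a[2343] = a[0 + ((2343-0) mod 6)] = a[3] = 27.

27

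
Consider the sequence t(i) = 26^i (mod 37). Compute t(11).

10

t(0) = 1,  t(1) = 26,  t(2) = 10,  t(3) = 1.
The sequence repeats with period 3.
(11 - 0) mod 3 = 2, so t(11) = t(2) = 10.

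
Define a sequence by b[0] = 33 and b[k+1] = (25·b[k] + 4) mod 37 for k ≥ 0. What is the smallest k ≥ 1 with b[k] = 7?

Computing terms: b[0] = 33; b[1] = 15; b[2] = 9; b[3] = 7; b[4] = 31; b[5] = 2; b[6] = 17; b[7] = 22; b[8] = 36; b[9] = 16; b[10] = 34; b[11] = 3; b[12] = 5; b[13] = 18; b[14] = 10; b[15] = 32; b[16] = 27; b[17] = 13; b[18] = 33.
The sequence repeats with period 18.
The value 7 first appears (with k ≥ 1) at b[3].

3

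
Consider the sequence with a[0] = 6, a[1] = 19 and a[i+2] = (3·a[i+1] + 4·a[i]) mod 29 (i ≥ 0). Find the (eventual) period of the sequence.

14

Computing terms: a[0] = 6,  a[1] = 19,  a[2] = 23,  a[3] = 0,  a[4] = 5,  a[5] = 15,  a[6] = 7,  a[7] = 23,  a[8] = 10,  a[9] = 6,  a[10] = 0,  a[11] = 24,  a[12] = 14,  a[13] = 22,  a[14] = 6,  a[15] = 19.
The sequence repeats with period 14.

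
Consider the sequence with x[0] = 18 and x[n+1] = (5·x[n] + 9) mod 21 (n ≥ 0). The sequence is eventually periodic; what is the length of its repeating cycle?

6

x[0] = 18,  x[1] = 15,  x[2] = 0,  x[3] = 9,  x[4] = 12,  x[5] = 6,  x[6] = 18.
Since x[6] = x[0] = 18, the sequence is periodic with period 6.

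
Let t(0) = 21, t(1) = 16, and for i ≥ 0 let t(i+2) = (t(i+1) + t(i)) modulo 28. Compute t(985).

Computing terms: t(0) = 21, t(1) = 16, t(2) = 9, t(3) = 25, t(4) = 6, t(5) = 3, t(6) = 9, t(7) = 12, t(8) = 21, t(9) = 5, t(10) = 26, t(11) = 3, t(12) = 1, t(13) = 4, t(14) = 5, t(15) = 9, t(16) = 14, t(17) = 23, t(18) = 9, t(19) = 4, t(20) = 13, t(21) = 17, t(22) = 2, t(23) = 19, t(24) = 21, t(25) = 12, t(26) = 5, t(27) = 17, t(28) = 22, t(29) = 11, t(30) = 5, t(31) = 16, t(32) = 21, t(33) = 9, t(34) = 2, t(35) = 11, t(36) = 13, t(37) = 24, t(38) = 9, t(39) = 5, t(40) = 14, t(41) = 19, t(42) = 5, t(43) = 24, t(44) = 1, t(45) = 25, t(46) = 26, t(47) = 23, t(48) = 21, t(49) = 16.
The sequence repeats with period 48.
So t(985) = t(0 + ((985-0) mod 48)) = t(25) = 12.

12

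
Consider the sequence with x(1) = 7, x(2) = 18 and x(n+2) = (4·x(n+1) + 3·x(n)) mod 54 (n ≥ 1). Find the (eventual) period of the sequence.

We have x(1) = 7; x(2) = 18; x(3) = 39; x(4) = 48; x(5) = 39; x(6) = 30; x(7) = 21; x(8) = 12; x(9) = 3; x(10) = 48; x(11) = 39.
Since (x(10), x(11)) = (x(4), x(5)) = (48, 39) (two consecutive terms determine the rest), the sequence is eventually periodic: after a pre-period of length 3 it cycles with period 6.

6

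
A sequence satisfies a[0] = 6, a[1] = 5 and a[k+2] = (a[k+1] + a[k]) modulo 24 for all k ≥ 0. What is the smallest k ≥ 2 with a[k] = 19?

5

We have a[0] = 6, a[1] = 5, a[2] = 11, a[3] = 16, a[4] = 3, a[5] = 19, a[6] = 22, a[7] = 17, a[8] = 15, a[9] = 8, a[10] = 23, a[11] = 7, a[12] = 6, a[13] = 13, a[14] = 19, a[15] = 8, a[16] = 3, a[17] = 11, a[18] = 14, a[19] = 1, a[20] = 15, a[21] = 16, a[22] = 7, a[23] = 23, a[24] = 6, a[25] = 5.
The sequence repeats with period 24.
The value 19 first appears (with k ≥ 2) at a[5].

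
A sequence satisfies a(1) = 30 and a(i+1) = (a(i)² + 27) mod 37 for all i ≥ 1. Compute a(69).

Computing terms: a(1) = 30; a(2) = 2; a(3) = 31; a(4) = 26; a(5) = 0; a(6) = 27; a(7) = 16; a(8) = 24; a(9) = 11; a(10) = 0.
Since a(10) = a(5) = 0, the sequence is eventually periodic: after a pre-period of length 4 it cycles with period 5.
For i ≥ 5, a(i) depends only on (i - 5) mod 5. (69 - 5) mod 5 = 4, so a(69) = a(9) = 11.

11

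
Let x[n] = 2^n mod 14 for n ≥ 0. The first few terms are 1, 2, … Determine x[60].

Listing terms: x[0] = 1,  x[1] = 2,  x[2] = 4,  x[3] = 8,  x[4] = 2.
Since x[4] = x[1] = 2, the sequence is eventually periodic: after a pre-period of length 1 it cycles with period 3.
For n ≥ 1, x[n] depends only on (n - 1) mod 3. (60 - 1) mod 3 = 2, so x[60] = x[3] = 8.

8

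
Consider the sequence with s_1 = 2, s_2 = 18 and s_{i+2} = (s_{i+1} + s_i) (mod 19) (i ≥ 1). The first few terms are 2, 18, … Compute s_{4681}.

s_1 = 2, s_2 = 18, s_3 = 1, s_4 = 0, s_5 = 1, s_6 = 1, s_7 = 2, s_8 = 3, s_9 = 5, s_{10} = 8, s_{11} = 13, s_{12} = 2, s_{13} = 15, s_{14} = 17, s_{15} = 13, s_{16} = 11, s_{17} = 5, s_{18} = 16, s_{19} = 2, s_{20} = 18.
Since (s_{19}, s_{20}) = (s_1, s_2) = (2, 18) (two consecutive terms determine the rest), the sequence is periodic with period 18.
So s_{4681} = s_{1 + ((4681-1) mod 18)} = s_1 = 2.

2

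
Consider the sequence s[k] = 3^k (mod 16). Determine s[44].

1

Computing terms: s[0] = 1, s[1] = 3, s[2] = 9, s[3] = 11, s[4] = 1.
Since s[4] = s[0] = 1, the sequence is periodic with period 4.
So s[44] = s[0 + ((44-0) mod 4)] = s[0] = 1.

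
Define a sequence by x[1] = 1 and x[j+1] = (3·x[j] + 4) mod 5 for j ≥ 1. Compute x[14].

2

Listing terms: x[1] = 1; x[2] = 2; x[3] = 0; x[4] = 4; x[5] = 1.
The sequence repeats with period 4.
(14 - 1) mod 4 = 1, so x[14] = x[2] = 2.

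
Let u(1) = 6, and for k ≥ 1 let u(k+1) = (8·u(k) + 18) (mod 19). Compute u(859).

6

We have u(1) = 6; u(2) = 9; u(3) = 14; u(4) = 16; u(5) = 13; u(6) = 8; u(7) = 6.
Since u(7) = u(1) = 6, the sequence is periodic with period 6.
(859 - 1) mod 6 = 0, so u(859) = u(1) = 6.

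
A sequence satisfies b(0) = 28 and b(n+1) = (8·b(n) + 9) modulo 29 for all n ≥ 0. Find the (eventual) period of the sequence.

Computing terms: b(0) = 28; b(1) = 1; b(2) = 17; b(3) = 0; b(4) = 9; b(5) = 23; b(6) = 19; b(7) = 16; b(8) = 21; b(9) = 3; b(10) = 4; b(11) = 12; b(12) = 18; b(13) = 8; b(14) = 15; b(15) = 13; b(16) = 26; b(17) = 14; b(18) = 5; b(19) = 20; b(20) = 24; b(21) = 27; b(22) = 22; b(23) = 11; b(24) = 10; b(25) = 2; b(26) = 25; b(27) = 6; b(28) = 28.
The sequence repeats with period 28.

28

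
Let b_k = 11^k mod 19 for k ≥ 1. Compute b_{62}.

7

Listing terms: b_1 = 11,  b_2 = 7,  b_3 = 1,  b_4 = 11.
The sequence repeats with period 3.
So b_{62} = b_{1 + ((62-1) mod 3)} = b_2 = 7.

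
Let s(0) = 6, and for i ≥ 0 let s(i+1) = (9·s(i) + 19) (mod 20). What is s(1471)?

3

s(0) = 6, s(1) = 13, s(2) = 16, s(3) = 3, s(4) = 6.
Since s(4) = s(0) = 6, the sequence is periodic with period 4.
(1471 - 0) mod 4 = 3, so s(1471) = s(3) = 3.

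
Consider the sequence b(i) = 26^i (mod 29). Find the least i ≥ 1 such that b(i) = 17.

Computing terms: b(0) = 1, b(1) = 26, b(2) = 9, b(3) = 2, b(4) = 23, b(5) = 18, b(6) = 4, b(7) = 17, b(8) = 7, b(9) = 8, b(10) = 5, b(11) = 14, b(12) = 16, b(13) = 10, b(14) = 28, b(15) = 3, b(16) = 20, b(17) = 27, b(18) = 6, b(19) = 11, b(20) = 25, b(21) = 12, b(22) = 22, b(23) = 21, b(24) = 24, b(25) = 15, b(26) = 13, b(27) = 19, b(28) = 1.
The sequence repeats with period 28.
The value 17 first appears (with i ≥ 1) at b(7).

7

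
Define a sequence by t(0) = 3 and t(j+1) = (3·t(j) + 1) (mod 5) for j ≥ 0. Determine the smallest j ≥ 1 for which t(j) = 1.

Listing terms: t(0) = 3; t(1) = 0; t(2) = 1; t(3) = 4; t(4) = 3.
Since t(4) = t(0) = 3, the sequence is periodic with period 4.
The value 1 first appears (with j ≥ 1) at t(2).

2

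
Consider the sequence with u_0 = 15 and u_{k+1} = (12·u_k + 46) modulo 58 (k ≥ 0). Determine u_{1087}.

24

Computing terms: u_0 = 15,  u_1 = 52,  u_2 = 32,  u_3 = 24,  u_4 = 44,  u_5 = 52.
Since u_5 = u_1 = 52, the sequence is eventually periodic: after a pre-period of length 1 it cycles with period 4.
For k ≥ 1, u_k depends only on (k - 1) mod 4. (1087 - 1) mod 4 = 2, so u_{1087} = u_3 = 24.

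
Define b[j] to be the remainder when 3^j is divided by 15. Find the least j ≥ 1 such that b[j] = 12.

3

Computing terms: b[0] = 1,  b[1] = 3,  b[2] = 9,  b[3] = 12,  b[4] = 6,  b[5] = 3.
Since b[5] = b[1] = 3, the sequence is eventually periodic: after a pre-period of length 1 it cycles with period 4.
The value 12 first appears (with j ≥ 1) at b[3].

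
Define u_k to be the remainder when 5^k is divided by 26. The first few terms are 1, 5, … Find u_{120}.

1

Listing terms: u_0 = 1,  u_1 = 5,  u_2 = 25,  u_3 = 21,  u_4 = 1.
Since u_4 = u_0 = 1, the sequence is periodic with period 4.
(120 - 0) mod 4 = 0, so u_{120} = u_0 = 1.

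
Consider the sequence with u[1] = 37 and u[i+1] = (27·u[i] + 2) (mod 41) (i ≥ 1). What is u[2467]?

10

Computing terms: u[1] = 37,  u[2] = 17,  u[3] = 10,  u[4] = 26,  u[5] = 7,  u[6] = 27,  u[7] = 34,  u[8] = 18,  u[9] = 37.
Since u[9] = u[1] = 37, the sequence is periodic with period 8.
(2467 - 1) mod 8 = 2, so u[2467] = u[3] = 10.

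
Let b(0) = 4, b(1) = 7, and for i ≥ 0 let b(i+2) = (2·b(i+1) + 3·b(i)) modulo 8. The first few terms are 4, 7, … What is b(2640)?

b(0) = 4, b(1) = 7, b(2) = 2, b(3) = 1, b(4) = 0, b(5) = 3, b(6) = 6, b(7) = 5, b(8) = 4, b(9) = 7.
Since (b(8), b(9)) = (b(0), b(1)) = (4, 7) (two consecutive terms determine the rest), the sequence is periodic with period 8.
(2640 - 0) mod 8 = 0, so b(2640) = b(0) = 4.

4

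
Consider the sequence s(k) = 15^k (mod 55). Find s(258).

Computing terms: s(0) = 1, s(1) = 15, s(2) = 5, s(3) = 20, s(4) = 25, s(5) = 45, s(6) = 15.
Since s(6) = s(1) = 15, the sequence is eventually periodic: after a pre-period of length 1 it cycles with period 5.
For k ≥ 1, s(k) depends only on (k - 1) mod 5. (258 - 1) mod 5 = 2, so s(258) = s(3) = 20.

20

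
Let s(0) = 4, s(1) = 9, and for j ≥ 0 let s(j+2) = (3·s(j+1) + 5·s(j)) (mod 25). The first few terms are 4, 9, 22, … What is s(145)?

9

Computing terms: s(0) = 4,  s(1) = 9,  s(2) = 22,  s(3) = 11,  s(4) = 18,  s(5) = 9,  s(6) = 17,  s(7) = 21,  s(8) = 23,  s(9) = 24,  s(10) = 12,  s(11) = 6,  s(12) = 3,  s(13) = 14,  s(14) = 7,  s(15) = 16,  s(16) = 8,  s(17) = 4,  s(18) = 2,  s(19) = 1,  s(20) = 13,  s(21) = 19,  s(22) = 22,  s(23) = 11.
Since (s(22), s(23)) = (s(2), s(3)) = (22, 11) (two consecutive terms determine the rest), the sequence is eventually periodic: after a pre-period of length 2 it cycles with period 20.
For j ≥ 2, s(j) depends only on (j - 2) mod 20. (145 - 2) mod 20 = 3, so s(145) = s(5) = 9.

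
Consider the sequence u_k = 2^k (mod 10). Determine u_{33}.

2

u_0 = 1, u_1 = 2, u_2 = 4, u_3 = 8, u_4 = 6, u_5 = 2.
Since u_5 = u_1 = 2, the sequence is eventually periodic: after a pre-period of length 1 it cycles with period 4.
For k ≥ 1, u_k depends only on (k - 1) mod 4. (33 - 1) mod 4 = 0, so u_{33} = u_1 = 2.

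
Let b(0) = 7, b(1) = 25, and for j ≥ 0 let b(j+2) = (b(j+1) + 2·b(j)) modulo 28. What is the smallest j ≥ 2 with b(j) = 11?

Computing terms: b(0) = 7,  b(1) = 25,  b(2) = 11,  b(3) = 5,  b(4) = 27,  b(5) = 9,  b(6) = 7,  b(7) = 25.
Since (b(6), b(7)) = (b(0), b(1)) = (7, 25) (two consecutive terms determine the rest), the sequence is periodic with period 6.
The value 11 first appears (with j ≥ 2) at b(2).

2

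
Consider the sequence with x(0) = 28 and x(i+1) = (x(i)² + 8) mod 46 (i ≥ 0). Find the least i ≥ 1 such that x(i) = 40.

x(0) = 28,  x(1) = 10,  x(2) = 16,  x(3) = 34,  x(4) = 14,  x(5) = 20,  x(6) = 40,  x(7) = 44,  x(8) = 12,  x(9) = 14.
Since x(9) = x(4) = 14, the sequence is eventually periodic: after a pre-period of length 4 it cycles with period 5.
The value 40 first appears (with i ≥ 1) at x(6).

6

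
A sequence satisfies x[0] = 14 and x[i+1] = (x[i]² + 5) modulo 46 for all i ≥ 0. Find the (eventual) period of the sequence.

Listing terms: x[0] = 14; x[1] = 17; x[2] = 18; x[3] = 7; x[4] = 8; x[5] = 23; x[6] = 28; x[7] = 7.
Since x[7] = x[3] = 7, the sequence is eventually periodic: after a pre-period of length 3 it cycles with period 4.

4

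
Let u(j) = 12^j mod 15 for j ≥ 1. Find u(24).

6

u(1) = 12,  u(2) = 9,  u(3) = 3,  u(4) = 6,  u(5) = 12.
The sequence repeats with period 4.
So u(24) = u(1 + ((24-1) mod 4)) = u(4) = 6.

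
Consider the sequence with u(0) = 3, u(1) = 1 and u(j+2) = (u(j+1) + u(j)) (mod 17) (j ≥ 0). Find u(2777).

14

u(0) = 3,  u(1) = 1,  u(2) = 4,  u(3) = 5,  u(4) = 9,  u(5) = 14,  u(6) = 6,  u(7) = 3,  u(8) = 9,  u(9) = 12,  u(10) = 4,  u(11) = 16,  u(12) = 3,  u(13) = 2,  u(14) = 5,  u(15) = 7,  u(16) = 12,  u(17) = 2,  u(18) = 14,  u(19) = 16,  u(20) = 13,  u(21) = 12,  u(22) = 8,  u(23) = 3,  u(24) = 11,  u(25) = 14,  u(26) = 8,  u(27) = 5,  u(28) = 13,  u(29) = 1,  u(30) = 14,  u(31) = 15,  u(32) = 12,  u(33) = 10,  u(34) = 5,  u(35) = 15,  u(36) = 3,  u(37) = 1.
Since (u(36), u(37)) = (u(0), u(1)) = (3, 1) (two consecutive terms determine the rest), the sequence is periodic with period 36.
(2777 - 0) mod 36 = 5, so u(2777) = u(5) = 14.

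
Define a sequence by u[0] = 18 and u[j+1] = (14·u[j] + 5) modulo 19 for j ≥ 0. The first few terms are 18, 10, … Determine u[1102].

14

We have u[0] = 18; u[1] = 10; u[2] = 12; u[3] = 2; u[4] = 14; u[5] = 11; u[6] = 7; u[7] = 8; u[8] = 3; u[9] = 9; u[10] = 17; u[11] = 15; u[12] = 6; u[13] = 13; u[14] = 16; u[15] = 1; u[16] = 0; u[17] = 5; u[18] = 18.
Since u[18] = u[0] = 18, the sequence is periodic with period 18.
So u[1102] = u[0 + ((1102-0) mod 18)] = u[4] = 14.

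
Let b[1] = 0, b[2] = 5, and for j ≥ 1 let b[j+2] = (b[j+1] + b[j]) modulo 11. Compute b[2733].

5

Listing terms: b[1] = 0, b[2] = 5, b[3] = 5, b[4] = 10, b[5] = 4, b[6] = 3, b[7] = 7, b[8] = 10, b[9] = 6, b[10] = 5, b[11] = 0, b[12] = 5.
The sequence repeats with period 10.
(2733 - 1) mod 10 = 2, so b[2733] = b[3] = 5.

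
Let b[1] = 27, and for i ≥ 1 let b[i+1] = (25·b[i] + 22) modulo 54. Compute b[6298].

Listing terms: b[1] = 27, b[2] = 49, b[3] = 5, b[4] = 39, b[5] = 25, b[6] = 53, b[7] = 51, b[8] = 1, b[9] = 47, b[10] = 9, b[11] = 31, b[12] = 41, b[13] = 21, b[14] = 7, b[15] = 35, b[16] = 33, b[17] = 37, b[18] = 29, b[19] = 45, b[20] = 13, b[21] = 23, b[22] = 3, b[23] = 43, b[24] = 17, b[25] = 15, b[26] = 19, b[27] = 11, b[28] = 27.
Since b[28] = b[1] = 27, the sequence is periodic with period 27.
So b[6298] = b[1 + ((6298-1) mod 27)] = b[7] = 51.

51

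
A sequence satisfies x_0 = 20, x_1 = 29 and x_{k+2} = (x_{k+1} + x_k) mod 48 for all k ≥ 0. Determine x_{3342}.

44

Computing terms: x_0 = 20,  x_1 = 29,  x_2 = 1,  x_3 = 30,  x_4 = 31,  x_5 = 13,  x_6 = 44,  x_7 = 9,  x_8 = 5,  x_9 = 14,  x_{10} = 19,  x_{11} = 33,  x_{12} = 4,  x_{13} = 37,  x_{14} = 41,  x_{15} = 30,  x_{16} = 23,  x_{17} = 5,  x_{18} = 28,  x_{19} = 33,  x_{20} = 13,  x_{21} = 46,  x_{22} = 11,  x_{23} = 9,  x_{24} = 20,  x_{25} = 29.
The sequence repeats with period 24.
(3342 - 0) mod 24 = 6, so x_{3342} = x_6 = 44.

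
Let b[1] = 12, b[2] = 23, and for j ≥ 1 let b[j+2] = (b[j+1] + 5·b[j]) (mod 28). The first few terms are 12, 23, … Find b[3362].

Computing terms: b[1] = 12, b[2] = 23, b[3] = 27, b[4] = 2, b[5] = 25, b[6] = 7, b[7] = 20, b[8] = 27, b[9] = 15, b[10] = 10, b[11] = 1, b[12] = 23, b[13] = 0, b[14] = 3, b[15] = 3, b[16] = 18, b[17] = 5, b[18] = 11, b[19] = 8, b[20] = 7, b[21] = 19, b[22] = 26, b[23] = 9, b[24] = 27, b[25] = 16, b[26] = 11, b[27] = 7, b[28] = 6, b[29] = 13, b[30] = 15, b[31] = 24, b[32] = 15, b[33] = 23, b[34] = 14, b[35] = 17, b[36] = 3, b[37] = 4, b[38] = 19, b[39] = 11, b[40] = 22, b[41] = 21, b[42] = 19, b[43] = 12, b[44] = 23.
The sequence repeats with period 42.
(3362 - 1) mod 42 = 1, so b[3362] = b[2] = 23.

23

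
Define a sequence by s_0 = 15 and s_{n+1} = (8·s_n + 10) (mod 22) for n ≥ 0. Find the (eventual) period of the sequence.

10

s_0 = 15; s_1 = 20; s_2 = 16; s_3 = 6; s_4 = 14; s_5 = 12; s_6 = 18; s_7 = 0; s_8 = 10; s_9 = 2; s_{10} = 4; s_{11} = 20.
Since s_{11} = s_1 = 20, the sequence is eventually periodic: after a pre-period of length 1 it cycles with period 10.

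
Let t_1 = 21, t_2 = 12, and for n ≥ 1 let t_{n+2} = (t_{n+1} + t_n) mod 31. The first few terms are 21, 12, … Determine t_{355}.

Computing terms: t_1 = 21; t_2 = 12; t_3 = 2; t_4 = 14; t_5 = 16; t_6 = 30; t_7 = 15; t_8 = 14; t_9 = 29; t_{10} = 12; t_{11} = 10; t_{12} = 22; t_{13} = 1; t_{14} = 23; t_{15} = 24; t_{16} = 16; t_{17} = 9; t_{18} = 25; t_{19} = 3; t_{20} = 28; t_{21} = 0; t_{22} = 28; t_{23} = 28; t_{24} = 25; t_{25} = 22; t_{26} = 16; t_{27} = 7; t_{28} = 23; t_{29} = 30; t_{30} = 22; t_{31} = 21; t_{32} = 12.
Since (t_{31}, t_{32}) = (t_1, t_2) = (21, 12) (two consecutive terms determine the rest), the sequence is periodic with period 30.
(355 - 1) mod 30 = 24, so t_{355} = t_{25} = 22.

22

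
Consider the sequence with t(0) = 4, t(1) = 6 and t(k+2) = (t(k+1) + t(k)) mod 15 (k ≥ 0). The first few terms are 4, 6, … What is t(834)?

Listing terms: t(0) = 4,  t(1) = 6,  t(2) = 10,  t(3) = 1,  t(4) = 11,  t(5) = 12,  t(6) = 8,  t(7) = 5,  t(8) = 13,  t(9) = 3,  t(10) = 1,  t(11) = 4,  t(12) = 5,  t(13) = 9,  t(14) = 14,  t(15) = 8,  t(16) = 7,  t(17) = 0,  t(18) = 7,  t(19) = 7,  t(20) = 14,  t(21) = 6,  t(22) = 5,  t(23) = 11,  t(24) = 1,  t(25) = 12,  t(26) = 13,  t(27) = 10,  t(28) = 8,  t(29) = 3,  t(30) = 11,  t(31) = 14,  t(32) = 10,  t(33) = 9,  t(34) = 4,  t(35) = 13,  t(36) = 2,  t(37) = 0,  t(38) = 2,  t(39) = 2,  t(40) = 4,  t(41) = 6.
Since (t(40), t(41)) = (t(0), t(1)) = (4, 6) (two consecutive terms determine the rest), the sequence is periodic with period 40.
(834 - 0) mod 40 = 34, so t(834) = t(34) = 4.

4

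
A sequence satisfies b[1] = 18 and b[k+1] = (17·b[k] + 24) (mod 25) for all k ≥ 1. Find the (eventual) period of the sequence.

Listing terms: b[1] = 18, b[2] = 5, b[3] = 9, b[4] = 2, b[5] = 8, b[6] = 10, b[7] = 19, b[8] = 22, b[9] = 23, b[10] = 15, b[11] = 4, b[12] = 17, b[13] = 13, b[14] = 20, b[15] = 14, b[16] = 12, b[17] = 3, b[18] = 0, b[19] = 24, b[20] = 7, b[21] = 18.
The sequence repeats with period 20.

20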